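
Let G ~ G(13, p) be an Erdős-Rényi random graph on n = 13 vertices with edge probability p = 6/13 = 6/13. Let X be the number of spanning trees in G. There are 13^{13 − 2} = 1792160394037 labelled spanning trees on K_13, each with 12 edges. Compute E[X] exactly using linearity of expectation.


K_13 has 13^{13 − 2} = 1792160394037 labelled spanning trees.
For each such spanning tree H, let X_H = 1 if all 12 edges of H are present in G. Then P[X_H = 1] = p^{12} = (6/13)^{12} = 2176782336/23298085122481.
By linearity: E[X] = Σ_H E[X_H] = 1792160394037 · p^{12} = 1792160394037 · 2176782336/23298085122481 = 2176782336/13.
Numerically: E[X] ≈ 1.67445e+08.

E[X] = 1792160394037 · (6/13)^{12} = 2176782336/13 ≈ 1.67445e+08.


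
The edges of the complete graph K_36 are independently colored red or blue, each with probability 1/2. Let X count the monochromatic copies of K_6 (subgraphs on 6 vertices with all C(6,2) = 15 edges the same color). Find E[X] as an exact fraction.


Let X = Σ_S X_S over the C(36, 6) = 1947792 subsets S of size 6, where X_S = 1 if the K_6 on S is monochromatic.
For a fixed S, the K_6 on S has C(6, 2) = 15 edges. P[all 15 edges red] = (1/2)^15, and likewise for blue, so P[monochromatic] = 2·(1/2)^15 = 2^{1 − 15} = 1/16384.
Summing: E[X] = C(36, 6) · 2^{1 − 15} = 1947792 · 1/16384 = 121737/1024.
Numerically: E[X] ≈ 118.883789.

E[X] = C(36,6)·2^(1−C(6,2)) = 121737/1024 ≈ 118.883789.


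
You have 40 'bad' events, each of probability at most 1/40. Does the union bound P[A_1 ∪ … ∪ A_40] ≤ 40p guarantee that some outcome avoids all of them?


Union bound: P[∪_{i=1}^{40} A_i] ≤ Σ_i P[A_i] ≤ 40·p = 40·(1/40) = 1.
Numerically: 1 ≈ 1.0000.
Is 1 < 1? NO.
Since the bound 1 is ≥ 1, the union bound is uninformative here; it does NOT by itself certify existence.

40·p = 1 ≈ 1.0000; existence NOT certified by the union bound.


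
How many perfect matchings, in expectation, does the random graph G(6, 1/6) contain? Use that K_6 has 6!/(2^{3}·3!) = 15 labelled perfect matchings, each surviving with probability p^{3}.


K_6 has 6!/(2^{3}·3!) = 15 labelled perfect matchings.
For each such perfect matching H, let X_H = 1 if all 3 edges of H are present in G. Then P[X_H = 1] = p^{3} = (1/6)^{3} = 1/216.
By linearity of expectation: E[X] = Σ_H E[X_H] = 15 · p^{3} = 15 · 1/216 = 5/72.
Numerically: E[X] ≈ 0.0694.

E[X] = 15 · (1/6)^{3} = 5/72 ≈ 0.0694.


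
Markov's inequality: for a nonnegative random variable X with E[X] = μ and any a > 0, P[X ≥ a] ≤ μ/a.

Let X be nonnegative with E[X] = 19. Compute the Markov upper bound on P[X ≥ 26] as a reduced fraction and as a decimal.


μ = E[X] = 19, a = 26.
Markov: P[X ≥ 26] ≤ μ/a = (19)/26 = 19/26.
Numerically: ≈ 0.73077.
(Since a = 26 > μ = 19.00000, the bound 19/26 is < 1 and informative.)

P[X ≥ 26] ≤ 19/26 ≈ 0.73077.


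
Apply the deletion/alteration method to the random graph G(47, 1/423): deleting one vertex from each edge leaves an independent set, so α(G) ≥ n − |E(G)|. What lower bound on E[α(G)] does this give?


E[|E(G)|] = C(47, 2)·p = 1081 · (1/423) = 23/9.
E[α(G)] ≥ n − E[|E(G)|] = 47 − 23/9 = 400/9.
Numerically: ≈ 44.44444.
(This is only a lower bound; the true E[α(G)] may be larger.)

E[α(G)] ≥ 400/9 ≈ 44.44444.


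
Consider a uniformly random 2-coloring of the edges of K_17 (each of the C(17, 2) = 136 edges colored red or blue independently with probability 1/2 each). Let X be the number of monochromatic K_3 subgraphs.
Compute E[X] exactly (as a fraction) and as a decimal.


Let X = Σ_S X_S over the C(17, 3) = 680 subsets S of size 3, where X_S = 1 if the K_3 on S is monochromatic.
For a fixed S, the K_3 on S has C(3, 2) = 3 edges. P[all 3 edges red] = (1/2)^3, and likewise for blue, so P[monochromatic] = 2·(1/2)^3 = 2^{1 − 3} = 1/4.
By linearity of expectation: E[X] = C(17, 3) · 2^{1 − 3} = 680 · 1/4 = 170.
Numerically: E[X] ≈ 170.000.

E[X] = C(17,3)·2^(1−C(3,2)) = 170 ≈ 170.000.


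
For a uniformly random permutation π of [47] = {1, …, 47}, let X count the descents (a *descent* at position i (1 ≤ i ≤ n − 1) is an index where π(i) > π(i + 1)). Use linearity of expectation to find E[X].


Write X = Σ X_I over i = 1, …, 46, with X_I the indicator of one descent.
There are 46 indicators.
For each fixed i, the pair (π(i), π(i+1)) is a uniformly random ordered pair of distinct values from {1, …, 47}; by symmetry P[π(i) > π(i+1)] = 1/2.
By linearity: E[X] = 46 · (1/2) = (47 − 1) · (1/2) = 23 ≈ 23.00000.

E[X] = 23 = 23.00000.


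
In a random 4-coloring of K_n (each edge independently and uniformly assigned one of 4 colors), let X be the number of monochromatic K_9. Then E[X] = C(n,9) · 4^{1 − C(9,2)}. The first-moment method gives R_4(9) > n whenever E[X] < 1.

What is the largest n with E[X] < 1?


We need C(n, 9) · 4^{1 − 36} < 1, i.e. C(n, 9) < 4^{36 − 1} = 1180591620717411303424.
Check values of n near the boundary:
  n = 909: C(909, 9) = 1122169012923711463931; 1122169012923711463931 < 1180591620717411303424? YES
  n = 910: C(910, 9) = 1133378248346922788210; 1133378248346922788210 < 1180591620717411303424? YES
  n = 911: C(911, 9) = 1144686900492291197405; 1144686900492291197405 < 1180591620717411303424? YES
  n = 912: C(912, 9) = 1156095740032081475120; 1156095740032081475120 < 1180591620717411303424? YES
  n = 913: C(913, 9) = 1167605542753639808390; 1167605542753639808390 < 1180591620717411303424? YES
  n = 914: C(914, 9) = 1179217089587653905932; 1179217089587653905932 < 1180591620717411303424? YES
  n = 915: C(915, 9) = 1190931166636537885130; 1190931166636537885130 < 1180591620717411303424? NO
  n = 916: C(916, 9) = 1202748565202942340440; 1202748565202942340440 < 1180591620717411303424? NO
  n = 917: C(917, 9) = 1214670081818390006810; 1214670081818390006810 < 1180591620717411303424? NO
The largest n with C(n, 9) < 1180591620717411303424 is n = 914 (where E[X] = 294804272396913476483/295147905179352825856 ≈ 0.99884). Hence R_4(9) > 914, i.e. R_4(9) ≥ 915.

Largest n = 914; hence R_4(9) > 914.


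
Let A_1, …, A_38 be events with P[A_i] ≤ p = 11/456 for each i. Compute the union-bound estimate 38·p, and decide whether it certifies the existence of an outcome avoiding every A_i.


Union bound: P[∪_{i=1}^{38} A_i] ≤ Σ_i P[A_i] ≤ 38·p = 38·(11/456) = 11/12.
Numerically: 11/12 ≈ 0.916667.
Is 11/12 < 1? YES.
Since P[∪ A_i] ≤ 11/12 < 1, the complement has P[∩ A_i^c] ≥ 1 − 11/12 = 1/12 > 0, so some outcome avoids every A_i.

38·p = 11/12 ≈ 0.916667; existence CERTIFIED by the union bound.


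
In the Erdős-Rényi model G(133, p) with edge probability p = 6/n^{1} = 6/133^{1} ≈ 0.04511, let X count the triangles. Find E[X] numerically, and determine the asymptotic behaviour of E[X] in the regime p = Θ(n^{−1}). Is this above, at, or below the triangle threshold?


Number of potential triangles: C(133, 3) = 383306.
Each occurs with probability p³ ≈ (0.04511)³ ≈ 9.181187e-05.
By linearity: E[X] = C(133, 3)·p³ ≈ 383306 · 9.181187e-05 ≈ 35.1920.
Here α = 1, so p = 6/n is exactly at the triangle threshold p ~ 1/n. Asymptotically E[X] → c³/6 = 6³/6 = 36 ≈ 36.0000, a bounded constant. In this regime the triangle count is asymptotically Poisson(c³/6).

E[X] ≈ 35.1920; in regime p = Θ(1/n^{1}) E[X] stays bounded (at the triangle threshold p ~ 1/n).


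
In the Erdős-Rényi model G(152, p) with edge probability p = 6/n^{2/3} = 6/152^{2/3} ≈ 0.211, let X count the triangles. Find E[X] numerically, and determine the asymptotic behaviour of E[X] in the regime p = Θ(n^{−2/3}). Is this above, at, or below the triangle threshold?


Number of potential triangles: C(152, 3) = 573800.
Each occurs with probability p³ ≈ (0.211)³ ≈ 9.34903e-03.
By linearity: E[X] = C(152, 3)·p³ ≈ 573800 · 9.34903e-03 ≈ 5364.474.
Since α = 2/3 < 1, p = c/n^{2/3} ≫ 1/n is above the triangle threshold p ~ 1/n. Asymptotically E[X] ~ (c³/6)·n^{3(1−α)} = (6³/6)·n^{1} → ∞; triangles are abundant w.h.p.

E[X] ≈ 5364.474; in regime p = Θ(1/n^{2/3}) E[X] diverges (above the triangle threshold p ~ 1/n).


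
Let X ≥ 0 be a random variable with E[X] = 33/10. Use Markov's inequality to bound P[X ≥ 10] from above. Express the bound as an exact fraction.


μ = E[X] = 33/10, a = 10.
Markov: P[X ≥ 10] ≤ μ/a = (33/10)/10 = 33/100.
Numerically: ≈ 0.33000.
(Since a = 10 > μ = 3.30000, the bound 33/100 is < 1 and informative.)

P[X ≥ 10] ≤ 33/100 ≈ 0.33000.


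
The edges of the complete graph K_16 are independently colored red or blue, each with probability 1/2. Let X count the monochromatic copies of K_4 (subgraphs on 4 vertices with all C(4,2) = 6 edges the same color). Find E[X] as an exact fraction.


Let X = Σ_S X_S over the C(16, 4) = 1820 subsets S of size 4, where X_S = 1 if the K_4 on S is monochromatic.
For a fixed S, the K_4 on S has C(4, 2) = 6 edges. P[all 6 edges red] = (1/2)^6, and likewise for blue, so P[monochromatic] = 2·(1/2)^6 = 2^{1 − 6} = 1/32.
Summing: E[X] = C(16, 4) · 2^{1 − 6} = 1820 · 1/32 = 455/8.
Numerically: E[X] ≈ 56.8750.

E[X] = C(16,4)·2^(1−C(4,2)) = 455/8 ≈ 56.8750.


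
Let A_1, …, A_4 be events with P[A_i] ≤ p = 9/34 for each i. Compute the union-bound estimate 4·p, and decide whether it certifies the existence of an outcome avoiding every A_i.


Union bound: P[∪_{i=1}^{4} A_i] ≤ Σ_i P[A_i] ≤ 4·p = 4·(9/34) = 18/17.
Numerically: 18/17 ≈ 1.058824.
Is 18/17 < 1? NO.
Since the bound 18/17 is ≥ 1, the union bound is uninformative here; it does NOT by itself certify existence.

4·p = 18/17 ≈ 1.058824; existence NOT certified by the union bound.


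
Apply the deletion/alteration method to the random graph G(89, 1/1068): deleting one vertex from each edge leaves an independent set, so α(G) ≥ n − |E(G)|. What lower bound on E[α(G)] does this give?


E[|E(G)|] = C(89, 2)·p = 3916 · (1/1068) = 11/3.
E[α(G)] ≥ n − E[|E(G)|] = 89 − 11/3 = 256/3.
Numerically: ≈ 85.3333.
(This is only a lower bound; the true E[α(G)] may be larger.)

E[α(G)] ≥ 256/3 ≈ 85.3333.


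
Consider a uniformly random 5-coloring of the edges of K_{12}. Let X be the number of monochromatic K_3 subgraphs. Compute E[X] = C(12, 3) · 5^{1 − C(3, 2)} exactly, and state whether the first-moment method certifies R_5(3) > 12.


E[X] = C(12, 3) · 5^{1 − 3} = 220 · 5^{−2} = 220/25.
As a reduced fraction: E[X] = 44/5 ≈ 8.8000000.
Is E[X] < 1? NO.
Since E[X] ≥ 1, the first-moment bound is inconclusive at n = 12; it does NOT by itself certify R_5(3) > 12.

E[X] = 44/5 ≈ 8.8000000; E[X] ≥ 1; first-moment method inconclusive here.


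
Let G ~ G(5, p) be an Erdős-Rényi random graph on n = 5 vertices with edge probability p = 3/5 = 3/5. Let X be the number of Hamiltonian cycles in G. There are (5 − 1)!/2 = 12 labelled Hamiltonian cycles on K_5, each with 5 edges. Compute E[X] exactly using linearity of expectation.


K_5 has (5 − 1)!/2 = 12 labelled Hamiltonian cycles.
For each such Hamiltonian cycle H, let X_H = 1 if all 5 edges of H are present in G. Then P[X_H = 1] = p^{5} = (3/5)^{5} = 243/3125.
By linearity: E[X] = Σ_H E[X_H] = 12 · p^{5} = 12 · 243/3125 = 2916/3125.
Numerically: E[X] ≈ 0.93312.

E[X] = 12 · (3/5)^{5} = 2916/3125 ≈ 0.93312.


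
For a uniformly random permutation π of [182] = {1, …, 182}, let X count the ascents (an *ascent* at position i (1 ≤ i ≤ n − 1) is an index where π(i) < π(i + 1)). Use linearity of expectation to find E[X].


Write X = Σ X_I over i = 1, …, 181, with X_I the indicator of one ascent.
There are 181 indicators.
For each fixed i, the pair (π(i), π(i+1)) is a uniformly random ordered pair of distinct values from {1, …, 182}; by symmetry P[π(i) < π(i+1)] = 1/2.
By linearity: E[X] = 181 · (1/2) = (182 − 1) · (1/2) = 181/2 ≈ 90.50000.

E[X] = 181/2 = 90.50000.


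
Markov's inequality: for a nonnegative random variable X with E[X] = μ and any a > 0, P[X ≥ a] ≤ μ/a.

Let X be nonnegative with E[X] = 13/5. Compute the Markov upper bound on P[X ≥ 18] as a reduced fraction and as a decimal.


μ = E[X] = 13/5, a = 18.
Markov: P[X ≥ 18] ≤ μ/a = (13/5)/18 = 13/90.
Numerically: ≈ 0.144444.
(Since a = 18 > μ = 2.600000, the bound 13/90 is < 1 and informative.)

P[X ≥ 18] ≤ 13/90 ≈ 0.144444.


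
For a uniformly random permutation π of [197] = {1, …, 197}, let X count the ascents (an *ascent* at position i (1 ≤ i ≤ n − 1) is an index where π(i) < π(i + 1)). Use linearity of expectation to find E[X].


Write X = Σ X_I over i = 1, …, 196, with X_I the indicator of one ascent.
There are 196 indicators.
For each fixed i, the pair (π(i), π(i+1)) is a uniformly random ordered pair of distinct values from {1, …, 197}; by symmetry P[π(i) < π(i+1)] = 1/2.
By linearity: E[X] = 196 · (1/2) = (197 − 1) · (1/2) = 98 ≈ 98.000000.

E[X] = 98 = 98.000000.


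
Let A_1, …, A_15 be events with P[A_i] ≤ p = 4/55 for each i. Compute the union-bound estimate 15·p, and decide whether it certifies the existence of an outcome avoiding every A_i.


Union bound: P[∪_{i=1}^{15} A_i] ≤ Σ_i P[A_i] ≤ 15·p = 15·(4/55) = 12/11.
Numerically: 12/11 ≈ 1.091.
Is 12/11 < 1? NO.
Since the bound 12/11 is ≥ 1, the union bound is uninformative here; it does NOT by itself certify existence.

15·p = 12/11 ≈ 1.091; existence NOT certified by the union bound.


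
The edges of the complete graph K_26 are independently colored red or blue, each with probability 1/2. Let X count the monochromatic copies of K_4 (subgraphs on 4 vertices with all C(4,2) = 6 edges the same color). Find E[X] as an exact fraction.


Let X = Σ_S X_S over the C(26, 4) = 14950 subsets S of size 4, where X_S = 1 if the K_4 on S is monochromatic.
For a fixed S, the K_4 on S has C(4, 2) = 6 edges. P[all 6 edges red] = (1/2)^6, and likewise for blue, so P[monochromatic] = 2·(1/2)^6 = 2^{1 − 6} = 1/32.
Summing: E[X] = C(26, 4) · 2^{1 − 6} = 14950 · 1/32 = 7475/16.
Numerically: E[X] ≈ 467.18750.

E[X] = C(26,4)·2^(1−C(4,2)) = 7475/16 ≈ 467.18750.


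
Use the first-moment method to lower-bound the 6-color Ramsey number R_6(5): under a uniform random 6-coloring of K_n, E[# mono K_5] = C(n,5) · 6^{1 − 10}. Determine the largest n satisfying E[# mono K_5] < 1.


We need C(n, 5) · 6^{1 − 10} < 1, i.e. C(n, 5) < 6^{10 − 1} = 10077696.
Check values of n near the boundary:
  n = 66: C(66, 5) = 8936928; 8936928 < 10077696? YES
  n = 67: C(67, 5) = 9657648; 9657648 < 10077696? YES
  n = 68: C(68, 5) = 10424128; 10424128 < 10077696? NO
  n = 69: C(69, 5) = 11238513; 11238513 < 10077696? NO
The largest n with C(n, 5) < 10077696 is n = 67 (where E[X] = 67067/69984 ≈ 0.9583). Hence R_6(5) > 67, i.e. R_6(5) ≥ 68.

Largest n = 67; hence R_6(5) > 67.


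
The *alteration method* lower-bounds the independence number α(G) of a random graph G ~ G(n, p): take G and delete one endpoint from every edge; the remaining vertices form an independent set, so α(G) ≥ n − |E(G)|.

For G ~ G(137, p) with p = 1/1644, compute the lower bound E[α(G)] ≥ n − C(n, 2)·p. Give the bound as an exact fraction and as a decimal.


E[|E(G)|] = C(137, 2)·p = 9316 · (1/1644) = 17/3.
E[α(G)] ≥ n − E[|E(G)|] = 137 − 17/3 = 394/3.
Numerically: ≈ 131.33333.
(This is only a lower bound; the true E[α(G)] may be larger.)

E[α(G)] ≥ 394/3 ≈ 131.33333.


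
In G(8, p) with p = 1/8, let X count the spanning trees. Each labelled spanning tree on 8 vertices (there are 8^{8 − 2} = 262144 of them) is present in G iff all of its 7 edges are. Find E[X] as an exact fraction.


K_8 has 8^{8 − 2} = 262144 labelled spanning trees.
For each such spanning tree H, let X_H = 1 if all 7 edges of H are present in G. Then P[X_H = 1] = p^{7} = (1/8)^{7} = 1/2097152.
Summing the indicators: E[X] = Σ_H E[X_H] = 262144 · p^{7} = 262144 · 1/2097152 = 1/8.
Numerically: E[X] ≈ 0.125.

E[X] = 262144 · (1/8)^{7} = 1/8 ≈ 0.125.


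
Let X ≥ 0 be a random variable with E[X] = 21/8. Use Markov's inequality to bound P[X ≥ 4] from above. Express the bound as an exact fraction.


μ = E[X] = 21/8, a = 4.
Markov: P[X ≥ 4] ≤ μ/a = (21/8)/4 = 21/32.
Numerically: ≈ 0.65625.
(Since a = 4 > μ = 2.62500, the bound 21/32 is < 1 and informative.)

P[X ≥ 4] ≤ 21/32 ≈ 0.65625.


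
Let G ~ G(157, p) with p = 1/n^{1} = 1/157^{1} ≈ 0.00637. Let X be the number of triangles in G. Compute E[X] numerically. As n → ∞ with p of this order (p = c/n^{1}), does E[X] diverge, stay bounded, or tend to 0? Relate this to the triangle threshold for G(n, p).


Number of potential triangles: C(157, 3) = 632710.
Each occurs with probability p³ ≈ (0.00637)³ ≈ 2.58405e-07.
By linearity: E[X] = C(157, 3)·p³ ≈ 632710 · 2.58405e-07 ≈ 0.163.
Here α = 1, so p = 1/n is exactly at the triangle threshold p ~ 1/n. Asymptotically E[X] → c³/6 = 1³/6 = 1/6 ≈ 0.167, a bounded constant. In this regime the triangle count is asymptotically Poisson(c³/6).

E[X] ≈ 0.163; in regime p = Θ(1/n^{1}) E[X] stays bounded (at the triangle threshold p ~ 1/n).


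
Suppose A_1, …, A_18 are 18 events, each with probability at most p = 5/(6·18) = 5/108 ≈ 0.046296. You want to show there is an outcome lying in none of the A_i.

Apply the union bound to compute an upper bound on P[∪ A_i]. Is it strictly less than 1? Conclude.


Union bound: P[∪_{i=1}^{18} A_i] ≤ Σ_i P[A_i] ≤ 18·p = 18·(5/108) = 5/6.
Numerically: 5/6 ≈ 0.833333.
Is 5/6 < 1? YES.
Since P[∪ A_i] ≤ 5/6 < 1, the complement has P[∩ A_i^c] ≥ 1 − 5/6 = 1/6 > 0, so some outcome avoids every A_i.

18·p = 5/6 ≈ 0.833333; existence CERTIFIED by the union bound.


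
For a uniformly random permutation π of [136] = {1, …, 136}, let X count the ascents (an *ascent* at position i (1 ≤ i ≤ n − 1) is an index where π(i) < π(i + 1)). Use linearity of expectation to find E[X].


Write X = Σ X_I over i = 1, …, 135, with X_I the indicator of one ascent.
There are 135 indicators.
For each fixed i, the pair (π(i), π(i+1)) is a uniformly random ordered pair of distinct values from {1, …, 136}; by symmetry P[π(i) < π(i+1)] = 1/2.
By linearity: E[X] = 135 · (1/2) = (136 − 1) · (1/2) = 135/2 ≈ 67.500.

E[X] = 135/2 = 67.500.


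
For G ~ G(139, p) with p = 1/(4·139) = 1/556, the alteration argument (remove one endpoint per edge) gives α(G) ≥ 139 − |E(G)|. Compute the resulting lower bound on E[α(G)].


E[|E(G)|] = C(139, 2)·p = 9591 · (1/556) = 69/4.
E[α(G)] ≥ n − E[|E(G)|] = 139 − 69/4 = 487/4.
Numerically: ≈ 121.75000.
(This is only a lower bound; the true E[α(G)] may be larger.)

E[α(G)] ≥ 487/4 ≈ 121.75000.


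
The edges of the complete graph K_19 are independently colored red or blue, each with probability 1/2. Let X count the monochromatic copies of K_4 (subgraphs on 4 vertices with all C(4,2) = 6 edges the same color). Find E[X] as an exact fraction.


Let X = Σ_S X_S over the C(19, 4) = 3876 subsets S of size 4, where X_S = 1 if the K_4 on S is monochromatic.
For a fixed S, the K_4 on S has C(4, 2) = 6 edges. P[all 6 edges red] = (1/2)^6, and likewise for blue, so P[monochromatic] = 2·(1/2)^6 = 2^{1 − 6} = 1/32.
By linearity: E[X] = C(19, 4) · 2^{1 − 6} = 3876 · 1/32 = 969/8.
Numerically: E[X] ≈ 121.1250.

E[X] = C(19,4)·2^(1−C(4,2)) = 969/8 ≈ 121.1250.


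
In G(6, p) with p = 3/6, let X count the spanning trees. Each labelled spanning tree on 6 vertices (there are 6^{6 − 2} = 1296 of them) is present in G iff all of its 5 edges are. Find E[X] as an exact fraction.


K_6 has 6^{6 − 2} = 1296 labelled spanning trees.
For each such spanning tree H, let X_H = 1 if all 5 edges of H are present in G. Then P[X_H = 1] = p^{5} = (1/2)^{5} = 1/32.
By linearity of expectation: E[X] = Σ_H E[X_H] = 1296 · p^{5} = 1296 · 1/32 = 81/2.
Numerically: E[X] ≈ 40.5.

E[X] = 1296 · (1/2)^{5} = 81/2 ≈ 40.5.


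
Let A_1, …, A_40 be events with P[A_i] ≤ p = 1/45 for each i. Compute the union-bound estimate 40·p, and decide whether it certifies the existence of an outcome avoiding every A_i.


Union bound: P[∪_{i=1}^{40} A_i] ≤ Σ_i P[A_i] ≤ 40·p = 40·(1/45) = 8/9.
Numerically: 8/9 ≈ 0.88889.
Is 8/9 < 1? YES.
Since P[∪ A_i] ≤ 8/9 < 1, the complement has P[∩ A_i^c] ≥ 1 − 8/9 = 1/9 > 0, so some outcome avoids every A_i.

40·p = 8/9 ≈ 0.88889; existence CERTIFIED by the union bound.


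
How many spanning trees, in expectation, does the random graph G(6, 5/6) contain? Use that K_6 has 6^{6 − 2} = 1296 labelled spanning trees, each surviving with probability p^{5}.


K_6 has 6^{6 − 2} = 1296 labelled spanning trees.
For each such spanning tree H, let X_H = 1 if all 5 edges of H are present in G. Then P[X_H = 1] = p^{5} = (5/6)^{5} = 3125/7776.
By linearity of expectation: E[X] = Σ_H E[X_H] = 1296 · p^{5} = 1296 · 3125/7776 = 3125/6.
Numerically: E[X] ≈ 520.83.

E[X] = 1296 · (5/6)^{5} = 3125/6 ≈ 520.83.


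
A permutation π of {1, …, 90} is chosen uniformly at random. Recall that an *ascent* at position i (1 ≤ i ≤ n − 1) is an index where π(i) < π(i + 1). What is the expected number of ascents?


Write X = Σ X_I over i = 1, …, 89, with X_I the indicator of one ascent.
There are 89 indicators.
For each fixed i, the pair (π(i), π(i+1)) is a uniformly random ordered pair of distinct values from {1, …, 90}; by symmetry P[π(i) < π(i+1)] = 1/2.
By linearity: E[X] = 89 · (1/2) = (90 − 1) · (1/2) = 89/2 ≈ 44.500000.

E[X] = 89/2 = 44.500000.


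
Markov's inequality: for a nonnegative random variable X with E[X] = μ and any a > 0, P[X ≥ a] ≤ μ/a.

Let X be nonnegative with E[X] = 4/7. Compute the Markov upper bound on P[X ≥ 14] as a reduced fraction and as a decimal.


μ = E[X] = 4/7, a = 14.
Markov: P[X ≥ 14] ≤ μ/a = (4/7)/14 = 2/49.
Numerically: ≈ 0.041.
(Since a = 14 > μ = 0.571, the bound 2/49 is < 1 and informative.)

P[X ≥ 14] ≤ 2/49 ≈ 0.041.


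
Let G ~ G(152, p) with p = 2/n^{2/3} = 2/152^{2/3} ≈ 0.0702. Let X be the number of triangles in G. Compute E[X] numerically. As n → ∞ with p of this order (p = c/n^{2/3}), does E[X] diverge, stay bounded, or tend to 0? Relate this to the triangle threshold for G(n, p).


Number of potential triangles: C(152, 3) = 573800.
Each occurs with probability p³ ≈ (0.0702)³ ≈ 3.46260e-04.
By linearity: E[X] = C(152, 3)·p³ ≈ 573800 · 3.46260e-04 ≈ 198.684.
Since α = 2/3 < 1, p = c/n^{2/3} ≫ 1/n is above the triangle threshold p ~ 1/n. Asymptotically E[X] ~ (c³/6)·n^{3(1−α)} = (2³/6)·n^{1} → ∞; triangles are abundant w.h.p.

E[X] ≈ 198.684; in regime p = Θ(1/n^{2/3}) E[X] diverges (above the triangle threshold p ~ 1/n).


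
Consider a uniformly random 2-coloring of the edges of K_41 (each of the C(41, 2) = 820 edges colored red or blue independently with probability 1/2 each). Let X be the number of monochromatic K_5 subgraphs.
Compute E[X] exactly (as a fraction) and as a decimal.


Let X = Σ_S X_S over the C(41, 5) = 749398 subsets S of size 5, where X_S = 1 if the K_5 on S is monochromatic.
For a fixed S, the K_5 on S has C(5, 2) = 10 edges. P[all 10 edges red] = (1/2)^10, and likewise for blue, so P[monochromatic] = 2·(1/2)^10 = 2^{1 − 10} = 1/512.
By linearity: E[X] = C(41, 5) · 2^{1 − 10} = 749398 · 1/512 = 374699/256.
Numerically: E[X] ≈ 1463.6680.

E[X] = C(41,5)·2^(1−C(5,2)) = 374699/256 ≈ 1463.6680.


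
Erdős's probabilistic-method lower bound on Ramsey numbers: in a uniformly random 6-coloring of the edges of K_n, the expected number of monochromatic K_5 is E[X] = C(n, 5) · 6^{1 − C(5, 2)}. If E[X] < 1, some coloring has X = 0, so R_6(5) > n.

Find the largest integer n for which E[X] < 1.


We need C(n, 5) · 6^{1 − 10} < 1, i.e. C(n, 5) < 6^{10 − 1} = 10077696.
Check values of n near the boundary:
  n = 62: C(62, 5) = 6471002; 6471002 < 10077696? YES
  n = 63: C(63, 5) = 7028847; 7028847 < 10077696? YES
  n = 64: C(64, 5) = 7624512; 7624512 < 10077696? YES
  n = 65: C(65, 5) = 8259888; 8259888 < 10077696? YES
  n = 66: C(66, 5) = 8936928; 8936928 < 10077696? YES
  n = 67: C(67, 5) = 9657648; 9657648 < 10077696? YES
  n = 68: C(68, 5) = 10424128; 10424128 < 10077696? NO
The largest n with C(n, 5) < 10077696 is n = 67 (where E[X] = 67067/69984 ≈ 0.958). Hence R_6(5) > 67, i.e. R_6(5) ≥ 68.

Largest n = 67; hence R_6(5) > 67.


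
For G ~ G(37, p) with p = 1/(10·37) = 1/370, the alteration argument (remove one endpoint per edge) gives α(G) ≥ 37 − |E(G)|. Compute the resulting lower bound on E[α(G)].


E[|E(G)|] = C(37, 2)·p = 666 · (1/370) = 9/5.
E[α(G)] ≥ n − E[|E(G)|] = 37 − 9/5 = 176/5.
Numerically: ≈ 35.200.
(This is only a lower bound; the true E[α(G)] may be larger.)

E[α(G)] ≥ 176/5 ≈ 35.200.


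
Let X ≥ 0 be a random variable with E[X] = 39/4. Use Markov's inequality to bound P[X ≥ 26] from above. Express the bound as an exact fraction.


μ = E[X] = 39/4, a = 26.
Markov: P[X ≥ 26] ≤ μ/a = (39/4)/26 = 3/8.
Numerically: ≈ 0.375000.
(Since a = 26 > μ = 9.750000, the bound 3/8 is < 1 and informative.)

P[X ≥ 26] ≤ 3/8 ≈ 0.375000.


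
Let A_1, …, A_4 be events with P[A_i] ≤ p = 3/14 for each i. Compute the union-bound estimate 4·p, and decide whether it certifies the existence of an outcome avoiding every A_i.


Union bound: P[∪_{i=1}^{4} A_i] ≤ Σ_i P[A_i] ≤ 4·p = 4·(3/14) = 6/7.
Numerically: 6/7 ≈ 0.85714.
Is 6/7 < 1? YES.
Since P[∪ A_i] ≤ 6/7 < 1, the complement has P[∩ A_i^c] ≥ 1 − 6/7 = 1/7 > 0, so some outcome avoids every A_i.

4·p = 6/7 ≈ 0.85714; existence CERTIFIED by the union bound.


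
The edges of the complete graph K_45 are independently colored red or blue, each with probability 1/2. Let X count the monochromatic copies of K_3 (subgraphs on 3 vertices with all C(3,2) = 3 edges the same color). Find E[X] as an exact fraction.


Let X = Σ_S X_S over the C(45, 3) = 14190 subsets S of size 3, where X_S = 1 if the K_3 on S is monochromatic.
For a fixed S, the K_3 on S has C(3, 2) = 3 edges. P[all 3 edges red] = (1/2)^3, and likewise for blue, so P[monochromatic] = 2·(1/2)^3 = 2^{1 − 3} = 1/4.
By linearity of expectation: E[X] = C(45, 3) · 2^{1 − 3} = 14190 · 1/4 = 7095/2.
Numerically: E[X] ≈ 3547.5000.

E[X] = C(45,3)·2^(1−C(3,2)) = 7095/2 ≈ 3547.5000.


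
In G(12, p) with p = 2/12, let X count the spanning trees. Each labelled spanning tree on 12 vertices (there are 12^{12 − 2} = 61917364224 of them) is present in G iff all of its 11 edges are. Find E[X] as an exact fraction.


K_12 has 12^{12 − 2} = 61917364224 labelled spanning trees.
For each such spanning tree H, let X_H = 1 if all 11 edges of H are present in G. Then P[X_H = 1] = p^{11} = (1/6)^{11} = 1/362797056.
By linearity: E[X] = Σ_H E[X_H] = 61917364224 · p^{11} = 61917364224 · 1/362797056 = 512/3.
Numerically: E[X] ≈ 170.667.

E[X] = 61917364224 · (1/6)^{11} = 512/3 ≈ 170.667.


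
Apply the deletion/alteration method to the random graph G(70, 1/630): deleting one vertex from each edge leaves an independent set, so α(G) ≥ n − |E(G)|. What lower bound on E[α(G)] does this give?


E[|E(G)|] = C(70, 2)·p = 2415 · (1/630) = 23/6.
E[α(G)] ≥ n − E[|E(G)|] = 70 − 23/6 = 397/6.
Numerically: ≈ 66.1667.
(This is only a lower bound; the true E[α(G)] may be larger.)

E[α(G)] ≥ 397/6 ≈ 66.1667.


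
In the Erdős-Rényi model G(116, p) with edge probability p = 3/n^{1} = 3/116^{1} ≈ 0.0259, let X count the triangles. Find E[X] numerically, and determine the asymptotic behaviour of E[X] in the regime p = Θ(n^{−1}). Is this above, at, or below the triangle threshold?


Number of potential triangles: C(116, 3) = 253460.
Each occurs with probability p³ ≈ (0.0259)³ ≈ 1.72978e-05.
By linearity: E[X] = C(116, 3)·p³ ≈ 253460 · 1.72978e-05 ≈ 4.384.
Here α = 1, so p = 3/n is exactly at the triangle threshold p ~ 1/n. Asymptotically E[X] → c³/6 = 3³/6 = 9/2 ≈ 4.500, a bounded constant. In this regime the triangle count is asymptotically Poisson(c³/6).

E[X] ≈ 4.384; in regime p = Θ(1/n^{1}) E[X] stays bounded (at the triangle threshold p ~ 1/n).


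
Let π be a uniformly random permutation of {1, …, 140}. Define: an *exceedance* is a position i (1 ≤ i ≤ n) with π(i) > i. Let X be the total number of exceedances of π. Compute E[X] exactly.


Write X = Σ_{i=1}^{140} X_i, where X_i = 1_{π(i) > i}.
For each fixed i, π(i) is uniform over {1, …, 140} (marginal of a uniform permutation), so P[π(i) > i] = (n − i)/n. Summing: Σ_{i=1}^{140} (n − i)/n = (0 + 1 + … + 139)/140 = 140(140 − 1)/(2·140) = (140 − 1)/2.
Hence E[X] = Σ_{i=1}^{140} (140 − i)/140 = 139/2 ≈ 69.500000.

E[X] = 139/2 = 69.500000.


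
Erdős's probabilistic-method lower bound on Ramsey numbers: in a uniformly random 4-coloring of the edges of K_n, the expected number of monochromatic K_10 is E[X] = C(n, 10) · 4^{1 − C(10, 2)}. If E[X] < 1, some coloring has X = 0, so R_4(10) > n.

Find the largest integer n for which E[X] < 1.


We need C(n, 10) · 4^{1 − 45} < 1, i.e. C(n, 10) < 4^{45 − 1} = 309485009821345068724781056.
Check values of n near the boundary:
  n = 2021: C(2021, 10) = 306347841644770462864800616; 306347841644770462864800616 < 309485009821345068724781056? YES
  n = 2022: C(2022, 10) = 307870445231474093395937796; 307870445231474093395937796 < 309485009821345068724781056? YES
  n = 2023: C(2023, 10) = 309399856285778485315440716; 309399856285778485315440716 < 309485009821345068724781056? YES
  n = 2024: C(2024, 10) = 310936101848269937576192656; 310936101848269937576192656 < 309485009821345068724781056? NO
The largest n with C(n, 10) < 309485009821345068724781056 is n = 2023 (where E[X] = 77349964071444621328860179/77371252455336267181195264 ≈ 1.000). Hence R_4(10) > 2023, i.e. R_4(10) ≥ 2024.

Largest n = 2023; hence R_4(10) > 2023.


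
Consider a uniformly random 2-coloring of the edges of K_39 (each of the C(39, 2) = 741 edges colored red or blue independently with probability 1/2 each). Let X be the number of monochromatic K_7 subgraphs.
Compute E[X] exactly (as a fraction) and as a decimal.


Let X = Σ_S X_S over the C(39, 7) = 15380937 subsets S of size 7, where X_S = 1 if the K_7 on S is monochromatic.
For a fixed S, the K_7 on S has C(7, 2) = 21 edges. P[all 21 edges red] = (1/2)^21, and likewise for blue, so P[monochromatic] = 2·(1/2)^21 = 2^{1 − 21} = 1/1048576.
By linearity of expectation: E[X] = C(39, 7) · 2^{1 − 21} = 15380937 · 1/1048576 = 15380937/1048576.
Numerically: E[X] ≈ 14.668.

E[X] = C(39,7)·2^(1−C(7,2)) = 15380937/1048576 ≈ 14.668.


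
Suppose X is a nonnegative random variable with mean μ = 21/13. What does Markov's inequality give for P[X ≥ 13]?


μ = E[X] = 21/13, a = 13.
Markov: P[X ≥ 13] ≤ μ/a = (21/13)/13 = 21/169.
Numerically: ≈ 0.124260.
(Since a = 13 > μ = 1.615385, the bound 21/169 is < 1 and informative.)

P[X ≥ 13] ≤ 21/169 ≈ 0.124260.


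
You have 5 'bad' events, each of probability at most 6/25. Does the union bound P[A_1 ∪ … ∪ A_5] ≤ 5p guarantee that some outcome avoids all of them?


Union bound: P[∪_{i=1}^{5} A_i] ≤ Σ_i P[A_i] ≤ 5·p = 5·(6/25) = 6/5.
Numerically: 6/5 ≈ 1.20000.
Is 6/5 < 1? NO.
Since the bound 6/5 is ≥ 1, the union bound is uninformative here; it does NOT by itself certify existence.

5·p = 6/5 ≈ 1.20000; existence NOT certified by the union bound.


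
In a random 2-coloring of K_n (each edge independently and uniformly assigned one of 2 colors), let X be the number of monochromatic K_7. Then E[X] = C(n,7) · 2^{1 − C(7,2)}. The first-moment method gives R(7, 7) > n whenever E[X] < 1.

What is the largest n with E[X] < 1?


We need C(n, 7) · 2^{1 − 21} < 1, i.e. C(n, 7) < 2^{21 − 1} = 1048576.
Check values of n near the boundary:
  n = 25: C(25, 7) = 480700; 480700 < 1048576? YES
  n = 26: C(26, 7) = 657800; 657800 < 1048576? YES
  n = 27: C(27, 7) = 888030; 888030 < 1048576? YES
  n = 28: C(28, 7) = 1184040; 1184040 < 1048576? NO
The largest n with C(n, 7) < 1048576 is n = 27 (where E[X] = 444015/524288 ≈ 0.846891). Hence R(7, 7) > 27, i.e. R(7, 7) ≥ 28.

Largest n = 27; hence R(7, 7) > 27.


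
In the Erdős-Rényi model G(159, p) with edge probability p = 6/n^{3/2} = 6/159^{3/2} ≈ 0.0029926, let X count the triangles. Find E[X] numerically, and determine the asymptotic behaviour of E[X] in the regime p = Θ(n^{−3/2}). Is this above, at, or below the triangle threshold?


Number of potential triangles: C(159, 3) = 657359.
Each occurs with probability p³ ≈ (0.0029926)³ ≈ 2.6801968e-08.
By linearity: E[X] = C(159, 3)·p³ ≈ 657359 · 2.6801968e-08 ≈ 0.01762.
Since α = 3/2 > 1, p = c/n^{3/2} = o(1/n) is below the triangle threshold p ~ 1/n. Asymptotically E[X] ~ (c³/6)·n^{3(1−α)} = (6³/6)·n^{-1.5} → 0, so by Markov's inequality G has no triangles w.h.p.

E[X] ≈ 0.01762; in regime p = Θ(1/n^{3/2}) E[X] tends to 0 (below the triangle threshold p ~ 1/n).


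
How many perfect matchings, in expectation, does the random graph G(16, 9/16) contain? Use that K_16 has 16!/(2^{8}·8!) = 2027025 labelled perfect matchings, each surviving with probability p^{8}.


K_16 has 16!/(2^{8}·8!) = 2027025 labelled perfect matchings.
For each such perfect matching H, let X_H = 1 if all 8 edges of H are present in G. Then P[X_H = 1] = p^{8} = (9/16)^{8} = 43046721/4294967296.
Summing the indicators: E[X] = Σ_H E[X_H] = 2027025 · p^{8} = 2027025 · 43046721/4294967296 = 87256779635025/4294967296.
Numerically: E[X] ≈ 2.032e+04.

E[X] = 2027025 · (9/16)^{8} = 87256779635025/4294967296 ≈ 2.032e+04.


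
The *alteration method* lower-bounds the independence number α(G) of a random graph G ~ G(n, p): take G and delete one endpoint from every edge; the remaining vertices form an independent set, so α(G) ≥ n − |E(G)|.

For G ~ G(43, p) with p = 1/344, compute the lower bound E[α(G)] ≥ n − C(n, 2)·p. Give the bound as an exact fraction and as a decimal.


E[|E(G)|] = C(43, 2)·p = 903 · (1/344) = 21/8.
E[α(G)] ≥ n − E[|E(G)|] = 43 − 21/8 = 323/8.
Numerically: ≈ 40.3750.
(This is only a lower bound; the true E[α(G)] may be larger.)

E[α(G)] ≥ 323/8 ≈ 40.3750.


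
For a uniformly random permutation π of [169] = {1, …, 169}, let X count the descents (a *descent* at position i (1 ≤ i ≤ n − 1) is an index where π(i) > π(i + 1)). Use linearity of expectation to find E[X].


Write X = Σ X_I over i = 1, …, 168, with X_I the indicator of one descent.
There are 168 indicators.
For each fixed i, the pair (π(i), π(i+1)) is a uniformly random ordered pair of distinct values from {1, …, 169}; by symmetry P[π(i) > π(i+1)] = 1/2.
By linearity: E[X] = 168 · (1/2) = (169 − 1) · (1/2) = 84 ≈ 84.000.

E[X] = 84 = 84.000.


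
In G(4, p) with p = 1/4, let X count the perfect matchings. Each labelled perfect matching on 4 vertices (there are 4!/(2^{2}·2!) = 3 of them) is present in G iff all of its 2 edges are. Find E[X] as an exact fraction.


K_4 has 4!/(2^{2}·2!) = 3 labelled perfect matchings.
For each such perfect matching H, let X_H = 1 if all 2 edges of H are present in G. Then P[X_H = 1] = p^{2} = (1/4)^{2} = 1/16.
By linearity: E[X] = Σ_H E[X_H] = 3 · p^{2} = 3 · 1/16 = 3/16.
Numerically: E[X] ≈ 0.1875.

E[X] = 3 · (1/4)^{2} = 3/16 ≈ 0.1875.


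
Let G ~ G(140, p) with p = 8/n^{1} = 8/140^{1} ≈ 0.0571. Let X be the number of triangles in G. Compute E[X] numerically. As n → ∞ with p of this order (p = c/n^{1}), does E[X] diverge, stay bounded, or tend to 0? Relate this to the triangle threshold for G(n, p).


Number of potential triangles: C(140, 3) = 447580.
Each occurs with probability p³ ≈ (0.0571)³ ≈ 1.86589e-04.
By linearity: E[X] = C(140, 3)·p³ ≈ 447580 · 1.86589e-04 ≈ 83.513.
Here α = 1, so p = 8/n is exactly at the triangle threshold p ~ 1/n. Asymptotically E[X] → c³/6 = 8³/6 = 256/3 ≈ 85.333, a bounded constant. In this regime the triangle count is asymptotically Poisson(c³/6).

E[X] ≈ 83.513; in regime p = Θ(1/n^{1}) E[X] stays bounded (at the triangle threshold p ~ 1/n).


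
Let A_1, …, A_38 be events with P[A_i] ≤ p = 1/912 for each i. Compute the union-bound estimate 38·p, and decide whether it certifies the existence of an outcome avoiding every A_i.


Union bound: P[∪_{i=1}^{38} A_i] ≤ Σ_i P[A_i] ≤ 38·p = 38·(1/912) = 1/24.
Numerically: 1/24 ≈ 0.041667.
Is 1/24 < 1? YES.
Since P[∪ A_i] ≤ 1/24 < 1, the complement has P[∩ A_i^c] ≥ 1 − 1/24 = 23/24 > 0, so some outcome avoids every A_i.

38·p = 1/24 ≈ 0.041667; existence CERTIFIED by the union bound.


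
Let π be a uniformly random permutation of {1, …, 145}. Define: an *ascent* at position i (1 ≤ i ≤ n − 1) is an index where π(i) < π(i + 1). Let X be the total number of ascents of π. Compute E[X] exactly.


Write X = Σ X_I over i = 1, …, 144, with X_I the indicator of one ascent.
There are 144 indicators.
For each fixed i, the pair (π(i), π(i+1)) is a uniformly random ordered pair of distinct values from {1, …, 145}; by symmetry P[π(i) < π(i+1)] = 1/2.
By linearity: E[X] = 144 · (1/2) = (145 − 1) · (1/2) = 72 ≈ 72.000.

E[X] = 72 = 72.000.


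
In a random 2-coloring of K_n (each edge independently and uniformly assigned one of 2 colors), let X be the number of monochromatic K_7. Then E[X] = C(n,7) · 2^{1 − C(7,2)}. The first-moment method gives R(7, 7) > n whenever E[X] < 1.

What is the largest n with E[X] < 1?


We need C(n, 7) · 2^{1 − 21} < 1, i.e. C(n, 7) < 2^{21 − 1} = 1048576.
Check values of n near the boundary:
  n = 22: C(22, 7) = 170544; 170544 < 1048576? YES
  n = 23: C(23, 7) = 245157; 245157 < 1048576? YES
  n = 24: C(24, 7) = 346104; 346104 < 1048576? YES
  n = 25: C(25, 7) = 480700; 480700 < 1048576? YES
  n = 26: C(26, 7) = 657800; 657800 < 1048576? YES
  n = 27: C(27, 7) = 888030; 888030 < 1048576? YES
  n = 28: C(28, 7) = 1184040; 1184040 < 1048576? NO
The largest n with C(n, 7) < 1048576 is n = 27 (where E[X] = 444015/524288 ≈ 0.8469). Hence R(7, 7) > 27, i.e. R(7, 7) ≥ 28.

Largest n = 27; hence R(7, 7) > 27.


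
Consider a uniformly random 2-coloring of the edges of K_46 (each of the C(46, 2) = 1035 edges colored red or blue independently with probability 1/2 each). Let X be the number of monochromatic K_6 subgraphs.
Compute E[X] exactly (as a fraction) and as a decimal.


Let X = Σ_S X_S over the C(46, 6) = 9366819 subsets S of size 6, where X_S = 1 if the K_6 on S is monochromatic.
For a fixed S, the K_6 on S has C(6, 2) = 15 edges. P[all 15 edges red] = (1/2)^15, and likewise for blue, so P[monochromatic] = 2·(1/2)^15 = 2^{1 − 15} = 1/16384.
By linearity of expectation: E[X] = C(46, 6) · 2^{1 − 15} = 9366819 · 1/16384 = 9366819/16384.
Numerically: E[X] ≈ 571.705261.

E[X] = C(46,6)·2^(1−C(6,2)) = 9366819/16384 ≈ 571.705261.


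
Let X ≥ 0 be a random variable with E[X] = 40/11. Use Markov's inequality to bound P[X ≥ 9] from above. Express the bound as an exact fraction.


μ = E[X] = 40/11, a = 9.
Markov: P[X ≥ 9] ≤ μ/a = (40/11)/9 = 40/99.
Numerically: ≈ 0.404040.
(Since a = 9 > μ = 3.636364, the bound 40/99 is < 1 and informative.)

P[X ≥ 9] ≤ 40/99 ≈ 0.404040.


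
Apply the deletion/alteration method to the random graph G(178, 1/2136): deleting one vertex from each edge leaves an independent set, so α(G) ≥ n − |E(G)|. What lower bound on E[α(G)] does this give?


E[|E(G)|] = C(178, 2)·p = 15753 · (1/2136) = 59/8.
E[α(G)] ≥ n − E[|E(G)|] = 178 − 59/8 = 1365/8.
Numerically: ≈ 170.6250.
(This is only a lower bound; the true E[α(G)] may be larger.)

E[α(G)] ≥ 1365/8 ≈ 170.6250.


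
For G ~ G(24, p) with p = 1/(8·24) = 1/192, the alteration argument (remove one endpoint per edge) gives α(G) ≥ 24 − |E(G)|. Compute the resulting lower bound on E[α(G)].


E[|E(G)|] = C(24, 2)·p = 276 · (1/192) = 23/16.
E[α(G)] ≥ n − E[|E(G)|] = 24 − 23/16 = 361/16.
Numerically: ≈ 22.56250.
(This is only a lower bound; the true E[α(G)] may be larger.)

E[α(G)] ≥ 361/16 ≈ 22.56250.
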